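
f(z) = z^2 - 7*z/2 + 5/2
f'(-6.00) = -15.50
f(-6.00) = 59.50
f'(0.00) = -3.50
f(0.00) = 2.50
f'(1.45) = -0.60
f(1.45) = -0.47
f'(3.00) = 2.50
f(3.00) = 1.00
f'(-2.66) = -8.82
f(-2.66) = 18.89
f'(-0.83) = -5.16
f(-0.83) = 6.09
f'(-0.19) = -3.88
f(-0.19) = 3.20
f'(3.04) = 2.58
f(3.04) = 1.10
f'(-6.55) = -16.60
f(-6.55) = 68.33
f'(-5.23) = -13.96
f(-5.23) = 48.16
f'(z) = 2*z - 7/2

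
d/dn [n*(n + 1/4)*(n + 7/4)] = 3*n^2 + 4*n + 7/16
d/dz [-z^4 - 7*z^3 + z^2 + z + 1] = -4*z^3 - 21*z^2 + 2*z + 1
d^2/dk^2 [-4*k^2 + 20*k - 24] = -8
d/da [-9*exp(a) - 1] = -9*exp(a)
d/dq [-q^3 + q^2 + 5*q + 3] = -3*q^2 + 2*q + 5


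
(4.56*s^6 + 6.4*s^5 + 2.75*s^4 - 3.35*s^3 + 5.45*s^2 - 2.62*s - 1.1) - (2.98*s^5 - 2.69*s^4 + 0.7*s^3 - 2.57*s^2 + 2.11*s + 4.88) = 4.56*s^6 + 3.42*s^5 + 5.44*s^4 - 4.05*s^3 + 8.02*s^2 - 4.73*s - 5.98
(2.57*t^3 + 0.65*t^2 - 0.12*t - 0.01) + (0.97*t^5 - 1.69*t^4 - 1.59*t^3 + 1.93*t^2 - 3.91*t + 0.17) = 0.97*t^5 - 1.69*t^4 + 0.98*t^3 + 2.58*t^2 - 4.03*t + 0.16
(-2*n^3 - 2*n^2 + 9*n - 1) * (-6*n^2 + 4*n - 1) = 12*n^5 + 4*n^4 - 60*n^3 + 44*n^2 - 13*n + 1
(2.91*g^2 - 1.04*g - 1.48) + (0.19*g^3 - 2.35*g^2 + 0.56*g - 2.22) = 0.19*g^3 + 0.56*g^2 - 0.48*g - 3.7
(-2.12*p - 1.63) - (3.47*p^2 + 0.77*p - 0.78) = -3.47*p^2 - 2.89*p - 0.85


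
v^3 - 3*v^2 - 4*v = v*(v - 4)*(v + 1)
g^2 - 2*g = g*(g - 2)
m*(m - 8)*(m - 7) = m^3 - 15*m^2 + 56*m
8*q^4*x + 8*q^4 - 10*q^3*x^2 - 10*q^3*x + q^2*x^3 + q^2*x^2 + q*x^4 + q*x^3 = (-2*q + x)*(-q + x)*(4*q + x)*(q*x + q)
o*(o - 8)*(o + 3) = o^3 - 5*o^2 - 24*o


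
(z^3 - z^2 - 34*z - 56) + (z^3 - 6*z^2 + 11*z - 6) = 2*z^3 - 7*z^2 - 23*z - 62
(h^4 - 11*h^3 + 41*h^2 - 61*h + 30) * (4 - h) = -h^5 + 15*h^4 - 85*h^3 + 225*h^2 - 274*h + 120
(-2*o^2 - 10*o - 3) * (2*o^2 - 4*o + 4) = -4*o^4 - 12*o^3 + 26*o^2 - 28*o - 12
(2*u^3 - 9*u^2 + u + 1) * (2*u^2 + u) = 4*u^5 - 16*u^4 - 7*u^3 + 3*u^2 + u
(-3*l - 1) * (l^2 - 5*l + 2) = -3*l^3 + 14*l^2 - l - 2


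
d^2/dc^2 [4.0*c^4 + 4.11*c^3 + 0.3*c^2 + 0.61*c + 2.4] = 48.0*c^2 + 24.66*c + 0.6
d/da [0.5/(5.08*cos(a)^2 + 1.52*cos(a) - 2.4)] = (5.08*cos(a) + 0.76)*sin(a)/(5.08*cos(a)^2 + 1.52*cos(a) - 2.4)^2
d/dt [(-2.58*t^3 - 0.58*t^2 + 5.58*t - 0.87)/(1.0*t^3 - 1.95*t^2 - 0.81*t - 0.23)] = (5.611*t^4 - 6.9804*t^3 + 15.741*t^2 - 3.1262*t - 1.9881)/(1.0*t^6 - 3.9*t^5 + 2.1825*t^4 + 2.699*t^3 + 1.5531*t^2 + 0.3726*t + 0.0529)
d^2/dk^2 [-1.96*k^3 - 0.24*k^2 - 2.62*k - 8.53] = -11.76*k - 0.48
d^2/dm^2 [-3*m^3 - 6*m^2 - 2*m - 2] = -18*m - 12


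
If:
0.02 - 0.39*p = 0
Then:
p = 0.05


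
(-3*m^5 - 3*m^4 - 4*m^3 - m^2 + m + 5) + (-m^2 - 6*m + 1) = -3*m^5 - 3*m^4 - 4*m^3 - 2*m^2 - 5*m + 6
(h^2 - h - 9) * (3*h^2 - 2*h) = 3*h^4 - 5*h^3 - 25*h^2 + 18*h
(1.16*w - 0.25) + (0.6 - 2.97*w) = 0.35 - 1.81*w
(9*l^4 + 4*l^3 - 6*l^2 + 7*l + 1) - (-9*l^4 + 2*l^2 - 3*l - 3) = 18*l^4 + 4*l^3 - 8*l^2 + 10*l + 4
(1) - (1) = 0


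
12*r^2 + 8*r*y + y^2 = (2*r + y)*(6*r + y)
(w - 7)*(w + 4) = w^2 - 3*w - 28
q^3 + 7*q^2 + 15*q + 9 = (q + 1)*(q + 3)^2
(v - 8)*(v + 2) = v^2 - 6*v - 16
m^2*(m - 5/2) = m^3 - 5*m^2/2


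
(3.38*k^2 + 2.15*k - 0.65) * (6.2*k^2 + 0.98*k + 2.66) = 20.956*k^4 + 16.6424*k^3 + 7.0678*k^2 + 5.082*k - 1.729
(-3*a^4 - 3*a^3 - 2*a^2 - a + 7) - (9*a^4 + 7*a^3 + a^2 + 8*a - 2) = -12*a^4 - 10*a^3 - 3*a^2 - 9*a + 9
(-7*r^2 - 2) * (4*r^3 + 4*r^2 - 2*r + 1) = -28*r^5 - 28*r^4 + 6*r^3 - 15*r^2 + 4*r - 2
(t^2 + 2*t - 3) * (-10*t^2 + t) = -10*t^4 - 19*t^3 + 32*t^2 - 3*t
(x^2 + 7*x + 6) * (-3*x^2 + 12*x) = -3*x^4 - 9*x^3 + 66*x^2 + 72*x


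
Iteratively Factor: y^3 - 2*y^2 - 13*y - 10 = (y + 2)*(y^2 - 4*y - 5) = (y - 5)*(y + 2)*(y + 1)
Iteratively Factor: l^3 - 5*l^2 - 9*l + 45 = (l - 5)*(l^2 - 9) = (l - 5)*(l - 3)*(l + 3)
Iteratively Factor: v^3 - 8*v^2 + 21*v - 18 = (v - 3)*(v^2 - 5*v + 6) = (v - 3)*(v - 2)*(v - 3)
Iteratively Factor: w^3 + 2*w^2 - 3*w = (w)*(w^2 + 2*w - 3) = w*(w - 1)*(w + 3)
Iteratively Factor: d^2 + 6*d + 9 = (d + 3)*(d + 3)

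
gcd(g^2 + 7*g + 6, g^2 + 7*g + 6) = g^2 + 7*g + 6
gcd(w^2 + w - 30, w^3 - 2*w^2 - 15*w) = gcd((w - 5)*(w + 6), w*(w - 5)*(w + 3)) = w - 5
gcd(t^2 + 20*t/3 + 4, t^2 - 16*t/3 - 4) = t + 2/3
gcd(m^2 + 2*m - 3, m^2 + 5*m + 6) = m + 3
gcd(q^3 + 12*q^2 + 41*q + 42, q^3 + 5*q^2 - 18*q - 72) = q + 3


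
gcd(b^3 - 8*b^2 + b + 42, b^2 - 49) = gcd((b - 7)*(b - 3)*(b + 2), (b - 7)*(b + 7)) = b - 7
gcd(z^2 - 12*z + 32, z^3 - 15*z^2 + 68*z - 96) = z^2 - 12*z + 32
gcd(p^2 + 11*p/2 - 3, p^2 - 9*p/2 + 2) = p - 1/2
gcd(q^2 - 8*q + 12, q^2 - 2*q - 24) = q - 6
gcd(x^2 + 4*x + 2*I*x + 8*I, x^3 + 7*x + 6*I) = x + 2*I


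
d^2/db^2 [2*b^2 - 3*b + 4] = 4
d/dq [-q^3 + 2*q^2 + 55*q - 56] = -3*q^2 + 4*q + 55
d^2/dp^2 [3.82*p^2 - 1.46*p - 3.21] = 7.64000000000000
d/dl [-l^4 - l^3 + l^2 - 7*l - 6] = -4*l^3 - 3*l^2 + 2*l - 7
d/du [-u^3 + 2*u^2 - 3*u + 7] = -3*u^2 + 4*u - 3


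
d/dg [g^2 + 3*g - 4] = 2*g + 3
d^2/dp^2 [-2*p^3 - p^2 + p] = -12*p - 2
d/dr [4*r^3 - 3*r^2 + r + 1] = 12*r^2 - 6*r + 1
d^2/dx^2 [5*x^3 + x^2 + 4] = 30*x + 2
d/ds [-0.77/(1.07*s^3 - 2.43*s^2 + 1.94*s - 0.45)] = (2.4717*s^2 - 3.7422*s + 1.4938)/(1.07*s^3 - 2.43*s^2 + 1.94*s - 0.45)^2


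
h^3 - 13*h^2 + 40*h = h*(h - 8)*(h - 5)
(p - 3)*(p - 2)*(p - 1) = p^3 - 6*p^2 + 11*p - 6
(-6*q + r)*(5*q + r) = -30*q^2 - q*r + r^2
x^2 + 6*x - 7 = (x - 1)*(x + 7)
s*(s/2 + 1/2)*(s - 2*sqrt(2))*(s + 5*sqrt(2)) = s^4/2 + s^3/2 + 3*sqrt(2)*s^3/2 - 10*s^2 + 3*sqrt(2)*s^2/2 - 10*s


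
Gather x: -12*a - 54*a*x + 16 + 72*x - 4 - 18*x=-12*a + x*(54 - 54*a) + 12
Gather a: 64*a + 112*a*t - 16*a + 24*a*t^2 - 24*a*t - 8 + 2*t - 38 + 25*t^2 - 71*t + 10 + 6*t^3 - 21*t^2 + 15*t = a*(24*t^2 + 88*t + 48) + 6*t^3 + 4*t^2 - 54*t - 36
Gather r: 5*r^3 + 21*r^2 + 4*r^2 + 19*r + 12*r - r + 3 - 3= 5*r^3 + 25*r^2 + 30*r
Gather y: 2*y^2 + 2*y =2*y^2 + 2*y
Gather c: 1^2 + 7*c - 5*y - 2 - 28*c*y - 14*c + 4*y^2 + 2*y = c*(-28*y - 7) + 4*y^2 - 3*y - 1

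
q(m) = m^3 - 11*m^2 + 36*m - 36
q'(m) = 3*m^2 - 22*m + 36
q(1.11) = -8.23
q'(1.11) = 15.28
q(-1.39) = -109.98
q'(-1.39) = 72.38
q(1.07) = -8.85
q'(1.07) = 15.89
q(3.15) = -0.49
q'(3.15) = -3.53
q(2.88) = 0.33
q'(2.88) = -2.48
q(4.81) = -6.05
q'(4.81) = -0.41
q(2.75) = 0.61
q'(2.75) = -1.81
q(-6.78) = -1097.40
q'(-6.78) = 323.07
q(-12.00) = -3780.00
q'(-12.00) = 732.00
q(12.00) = 540.00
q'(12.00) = 204.00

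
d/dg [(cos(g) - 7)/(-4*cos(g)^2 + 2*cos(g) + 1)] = (-4*cos(g)^2 + 56*cos(g) - 15)*sin(g)/(4*sin(g)^2 + 2*cos(g) - 3)^2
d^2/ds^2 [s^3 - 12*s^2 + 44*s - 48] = 6*s - 24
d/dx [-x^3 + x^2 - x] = -3*x^2 + 2*x - 1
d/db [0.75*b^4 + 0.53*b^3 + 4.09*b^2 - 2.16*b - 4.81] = 3.0*b^3 + 1.59*b^2 + 8.18*b - 2.16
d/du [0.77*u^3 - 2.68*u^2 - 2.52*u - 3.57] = 2.31*u^2 - 5.36*u - 2.52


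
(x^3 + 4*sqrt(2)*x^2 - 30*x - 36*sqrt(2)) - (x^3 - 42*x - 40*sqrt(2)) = 4*sqrt(2)*x^2 + 12*x + 4*sqrt(2)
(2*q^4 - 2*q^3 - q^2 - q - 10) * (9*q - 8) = 18*q^5 - 34*q^4 + 7*q^3 - q^2 - 82*q + 80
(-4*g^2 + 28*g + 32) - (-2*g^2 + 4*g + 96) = -2*g^2 + 24*g - 64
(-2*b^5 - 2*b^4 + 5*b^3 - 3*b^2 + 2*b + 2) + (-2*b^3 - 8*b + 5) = -2*b^5 - 2*b^4 + 3*b^3 - 3*b^2 - 6*b + 7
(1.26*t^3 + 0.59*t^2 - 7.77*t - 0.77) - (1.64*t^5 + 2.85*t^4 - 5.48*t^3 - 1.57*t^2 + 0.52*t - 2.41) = -1.64*t^5 - 2.85*t^4 + 6.74*t^3 + 2.16*t^2 - 8.29*t + 1.64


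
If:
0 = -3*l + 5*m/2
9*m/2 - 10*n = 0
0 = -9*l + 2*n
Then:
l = 0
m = 0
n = 0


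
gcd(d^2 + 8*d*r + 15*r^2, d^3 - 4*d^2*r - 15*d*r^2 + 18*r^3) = d + 3*r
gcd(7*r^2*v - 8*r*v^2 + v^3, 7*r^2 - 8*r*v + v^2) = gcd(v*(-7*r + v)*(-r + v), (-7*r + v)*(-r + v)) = 7*r^2 - 8*r*v + v^2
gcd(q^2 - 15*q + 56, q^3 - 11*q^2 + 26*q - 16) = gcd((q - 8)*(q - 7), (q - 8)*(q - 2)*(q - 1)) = q - 8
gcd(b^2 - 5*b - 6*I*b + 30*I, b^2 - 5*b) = b - 5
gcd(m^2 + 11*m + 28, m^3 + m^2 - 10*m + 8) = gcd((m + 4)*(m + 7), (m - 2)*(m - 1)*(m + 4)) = m + 4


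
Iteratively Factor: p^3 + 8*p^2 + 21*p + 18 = (p + 3)*(p^2 + 5*p + 6) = (p + 3)^2*(p + 2)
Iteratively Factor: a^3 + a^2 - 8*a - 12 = (a + 2)*(a^2 - a - 6) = (a + 2)^2*(a - 3)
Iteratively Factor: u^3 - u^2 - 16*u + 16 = (u - 4)*(u^2 + 3*u - 4) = (u - 4)*(u + 4)*(u - 1)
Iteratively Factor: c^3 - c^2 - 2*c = (c + 1)*(c^2 - 2*c) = c*(c + 1)*(c - 2)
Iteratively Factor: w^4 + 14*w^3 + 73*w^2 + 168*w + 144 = (w + 3)*(w^3 + 11*w^2 + 40*w + 48) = (w + 3)*(w + 4)*(w^2 + 7*w + 12) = (w + 3)*(w + 4)^2*(w + 3)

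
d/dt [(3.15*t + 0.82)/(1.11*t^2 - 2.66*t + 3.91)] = (-3.4965*t^2 - 1.8204*t + 14.4977)/(1.2321*t^4 - 5.9052*t^3 + 15.7558*t^2 - 20.8012*t + 15.2881)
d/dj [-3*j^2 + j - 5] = 1 - 6*j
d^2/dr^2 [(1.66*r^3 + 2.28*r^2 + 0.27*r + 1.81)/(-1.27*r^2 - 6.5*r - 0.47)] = (-3.5527136788005e-15*r^5 - 5.6843418860808e-14*r^4 - 101.516458*r^3 - 39.778302*r^2 - 90.882486*r - 150.141826)/(2.048383*r^6 + 31.45155*r^5 + 163.246689*r^4 + 297.9041*r^3 + 60.414129*r^2 + 4.30755*r + 0.103823)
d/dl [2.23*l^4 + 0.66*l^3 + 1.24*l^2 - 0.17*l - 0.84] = 8.92*l^3 + 1.98*l^2 + 2.48*l - 0.17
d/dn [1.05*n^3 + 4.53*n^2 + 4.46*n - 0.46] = 3.15*n^2 + 9.06*n + 4.46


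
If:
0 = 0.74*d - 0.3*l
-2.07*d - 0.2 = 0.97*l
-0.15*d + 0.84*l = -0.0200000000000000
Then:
No Solution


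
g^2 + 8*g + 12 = (g + 2)*(g + 6)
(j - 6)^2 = j^2 - 12*j + 36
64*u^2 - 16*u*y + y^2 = (-8*u + y)^2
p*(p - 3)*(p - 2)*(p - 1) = p^4 - 6*p^3 + 11*p^2 - 6*p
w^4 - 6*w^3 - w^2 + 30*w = w*(w - 5)*(w - 3)*(w + 2)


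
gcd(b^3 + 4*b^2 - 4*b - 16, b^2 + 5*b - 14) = b - 2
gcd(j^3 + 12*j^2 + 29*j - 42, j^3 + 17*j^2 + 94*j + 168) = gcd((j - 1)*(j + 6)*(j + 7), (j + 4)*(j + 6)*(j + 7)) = j^2 + 13*j + 42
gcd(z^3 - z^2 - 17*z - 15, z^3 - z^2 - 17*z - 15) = z^3 - z^2 - 17*z - 15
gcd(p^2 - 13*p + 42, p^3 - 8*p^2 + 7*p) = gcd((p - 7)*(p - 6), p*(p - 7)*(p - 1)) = p - 7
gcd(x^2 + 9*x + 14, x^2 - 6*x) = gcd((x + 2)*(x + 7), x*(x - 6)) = 1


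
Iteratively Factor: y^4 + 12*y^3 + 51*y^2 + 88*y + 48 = (y + 3)*(y^3 + 9*y^2 + 24*y + 16) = (y + 1)*(y + 3)*(y^2 + 8*y + 16) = (y + 1)*(y + 3)*(y + 4)*(y + 4)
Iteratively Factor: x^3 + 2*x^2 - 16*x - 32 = (x - 4)*(x^2 + 6*x + 8) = (x - 4)*(x + 4)*(x + 2)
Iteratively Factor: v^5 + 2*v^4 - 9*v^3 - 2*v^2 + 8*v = (v + 4)*(v^4 - 2*v^3 - v^2 + 2*v) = (v + 1)*(v + 4)*(v^3 - 3*v^2 + 2*v) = (v - 1)*(v + 1)*(v + 4)*(v^2 - 2*v) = v*(v - 1)*(v + 1)*(v + 4)*(v - 2)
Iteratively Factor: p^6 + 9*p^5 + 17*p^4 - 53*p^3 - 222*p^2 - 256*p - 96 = (p + 4)*(p^5 + 5*p^4 - 3*p^3 - 41*p^2 - 58*p - 24) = (p + 4)^2*(p^4 + p^3 - 7*p^2 - 13*p - 6) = (p - 3)*(p + 4)^2*(p^3 + 4*p^2 + 5*p + 2) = (p - 3)*(p + 1)*(p + 4)^2*(p^2 + 3*p + 2) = (p - 3)*(p + 1)^2*(p + 4)^2*(p + 2)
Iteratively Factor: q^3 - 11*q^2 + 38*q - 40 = (q - 5)*(q^2 - 6*q + 8) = (q - 5)*(q - 4)*(q - 2)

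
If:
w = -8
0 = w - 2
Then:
No Solution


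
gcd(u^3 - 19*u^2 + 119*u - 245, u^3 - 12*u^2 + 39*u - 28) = u - 7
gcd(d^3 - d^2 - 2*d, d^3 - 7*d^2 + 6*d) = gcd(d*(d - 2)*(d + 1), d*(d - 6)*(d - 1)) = d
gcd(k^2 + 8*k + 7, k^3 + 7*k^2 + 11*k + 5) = k + 1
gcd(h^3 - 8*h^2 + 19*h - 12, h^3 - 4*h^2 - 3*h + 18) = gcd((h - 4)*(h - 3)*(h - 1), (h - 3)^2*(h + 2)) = h - 3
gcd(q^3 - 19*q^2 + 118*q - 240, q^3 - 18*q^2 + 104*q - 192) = q^2 - 14*q + 48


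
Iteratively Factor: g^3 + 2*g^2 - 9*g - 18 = (g - 3)*(g^2 + 5*g + 6) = (g - 3)*(g + 3)*(g + 2)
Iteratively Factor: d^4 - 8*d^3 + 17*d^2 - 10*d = (d - 2)*(d^3 - 6*d^2 + 5*d) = d*(d - 2)*(d^2 - 6*d + 5) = d*(d - 5)*(d - 2)*(d - 1)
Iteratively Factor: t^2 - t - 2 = (t + 1)*(t - 2)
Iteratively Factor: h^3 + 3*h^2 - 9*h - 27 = (h + 3)*(h^2 - 9) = (h + 3)^2*(h - 3)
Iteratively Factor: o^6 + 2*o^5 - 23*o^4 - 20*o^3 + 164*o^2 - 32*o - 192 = (o - 2)*(o^5 + 4*o^4 - 15*o^3 - 50*o^2 + 64*o + 96) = (o - 3)*(o - 2)*(o^4 + 7*o^3 + 6*o^2 - 32*o - 32) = (o - 3)*(o - 2)^2*(o^3 + 9*o^2 + 24*o + 16) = (o - 3)*(o - 2)^2*(o + 1)*(o^2 + 8*o + 16) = (o - 3)*(o - 2)^2*(o + 1)*(o + 4)*(o + 4)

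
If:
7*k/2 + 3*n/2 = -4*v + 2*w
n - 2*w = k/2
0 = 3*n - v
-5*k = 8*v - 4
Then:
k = -100/67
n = 32/67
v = 96/67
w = 41/67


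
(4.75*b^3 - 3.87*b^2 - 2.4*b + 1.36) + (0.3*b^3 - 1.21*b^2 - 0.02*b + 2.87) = 5.05*b^3 - 5.08*b^2 - 2.42*b + 4.23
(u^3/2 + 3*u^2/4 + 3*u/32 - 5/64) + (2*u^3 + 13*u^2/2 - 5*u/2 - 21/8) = 5*u^3/2 + 29*u^2/4 - 77*u/32 - 173/64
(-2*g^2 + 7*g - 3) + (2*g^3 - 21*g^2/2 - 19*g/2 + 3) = 2*g^3 - 25*g^2/2 - 5*g/2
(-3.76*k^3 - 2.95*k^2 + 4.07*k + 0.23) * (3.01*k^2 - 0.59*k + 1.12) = -11.3176*k^5 - 6.6611*k^4 + 9.78*k^3 - 5.013*k^2 + 4.4227*k + 0.2576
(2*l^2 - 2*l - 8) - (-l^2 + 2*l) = 3*l^2 - 4*l - 8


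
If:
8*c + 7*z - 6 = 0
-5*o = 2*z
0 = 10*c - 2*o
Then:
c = -4/53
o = -20/53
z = 50/53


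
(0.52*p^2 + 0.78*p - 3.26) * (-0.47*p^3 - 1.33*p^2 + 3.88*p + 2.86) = -0.2444*p^5 - 1.0582*p^4 + 2.5124*p^3 + 8.8494*p^2 - 10.418*p - 9.3236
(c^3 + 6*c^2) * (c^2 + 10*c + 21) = c^5 + 16*c^4 + 81*c^3 + 126*c^2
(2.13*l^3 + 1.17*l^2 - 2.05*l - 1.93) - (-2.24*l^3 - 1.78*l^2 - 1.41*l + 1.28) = 4.37*l^3 + 2.95*l^2 - 0.64*l - 3.21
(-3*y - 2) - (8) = -3*y - 10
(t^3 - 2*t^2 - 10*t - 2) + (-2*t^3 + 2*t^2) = -t^3 - 10*t - 2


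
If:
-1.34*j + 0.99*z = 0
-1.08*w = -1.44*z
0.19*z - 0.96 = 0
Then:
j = 3.73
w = 6.74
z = 5.05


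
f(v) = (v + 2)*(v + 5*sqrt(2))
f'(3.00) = 15.07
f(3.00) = 50.36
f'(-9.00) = -8.93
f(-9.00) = 13.50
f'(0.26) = 9.59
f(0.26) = 16.57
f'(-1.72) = 5.63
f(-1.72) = 1.50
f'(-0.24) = 8.59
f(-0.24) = 12.02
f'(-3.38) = 2.31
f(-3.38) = -5.09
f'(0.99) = 11.05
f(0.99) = 24.10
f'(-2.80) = 3.47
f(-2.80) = -3.42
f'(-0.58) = 7.91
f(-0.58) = 9.22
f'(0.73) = 10.53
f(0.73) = 21.30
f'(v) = 2*v + 2 + 5*sqrt(2)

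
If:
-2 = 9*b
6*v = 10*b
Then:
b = -2/9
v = -10/27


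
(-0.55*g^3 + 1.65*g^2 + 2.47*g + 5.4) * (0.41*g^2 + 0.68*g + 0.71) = -0.2255*g^5 + 0.3025*g^4 + 1.7442*g^3 + 5.0651*g^2 + 5.4257*g + 3.834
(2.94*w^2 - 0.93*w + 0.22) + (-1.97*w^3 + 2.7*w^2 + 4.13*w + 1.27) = -1.97*w^3 + 5.64*w^2 + 3.2*w + 1.49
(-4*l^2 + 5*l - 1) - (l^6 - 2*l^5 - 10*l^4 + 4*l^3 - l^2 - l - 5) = -l^6 + 2*l^5 + 10*l^4 - 4*l^3 - 3*l^2 + 6*l + 4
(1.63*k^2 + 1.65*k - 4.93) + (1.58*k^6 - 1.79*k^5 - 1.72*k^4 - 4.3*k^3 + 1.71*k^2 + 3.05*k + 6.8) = 1.58*k^6 - 1.79*k^5 - 1.72*k^4 - 4.3*k^3 + 3.34*k^2 + 4.7*k + 1.87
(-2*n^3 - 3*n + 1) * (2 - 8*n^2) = 16*n^5 + 20*n^3 - 8*n^2 - 6*n + 2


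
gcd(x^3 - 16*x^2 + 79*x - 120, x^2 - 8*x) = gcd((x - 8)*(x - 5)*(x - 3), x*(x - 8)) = x - 8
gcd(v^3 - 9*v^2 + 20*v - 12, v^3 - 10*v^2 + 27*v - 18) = v^2 - 7*v + 6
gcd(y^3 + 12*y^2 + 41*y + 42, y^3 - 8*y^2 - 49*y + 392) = y + 7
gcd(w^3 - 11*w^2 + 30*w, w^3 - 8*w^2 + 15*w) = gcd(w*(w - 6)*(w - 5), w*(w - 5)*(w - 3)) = w^2 - 5*w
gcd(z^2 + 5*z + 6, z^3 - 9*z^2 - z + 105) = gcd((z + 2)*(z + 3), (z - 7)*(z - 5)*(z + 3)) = z + 3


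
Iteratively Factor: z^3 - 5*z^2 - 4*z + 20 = (z + 2)*(z^2 - 7*z + 10) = (z - 2)*(z + 2)*(z - 5)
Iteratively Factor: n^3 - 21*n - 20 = (n - 5)*(n^2 + 5*n + 4) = (n - 5)*(n + 4)*(n + 1)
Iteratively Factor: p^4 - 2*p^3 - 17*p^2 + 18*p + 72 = (p + 3)*(p^3 - 5*p^2 - 2*p + 24) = (p - 3)*(p + 3)*(p^2 - 2*p - 8) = (p - 3)*(p + 2)*(p + 3)*(p - 4)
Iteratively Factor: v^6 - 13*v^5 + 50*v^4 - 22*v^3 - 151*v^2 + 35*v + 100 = (v - 5)*(v^5 - 8*v^4 + 10*v^3 + 28*v^2 - 11*v - 20) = (v - 5)*(v + 1)*(v^4 - 9*v^3 + 19*v^2 + 9*v - 20) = (v - 5)*(v - 1)*(v + 1)*(v^3 - 8*v^2 + 11*v + 20) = (v - 5)^2*(v - 1)*(v + 1)*(v^2 - 3*v - 4) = (v - 5)^2*(v - 1)*(v + 1)^2*(v - 4)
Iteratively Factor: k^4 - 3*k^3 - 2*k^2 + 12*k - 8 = (k - 2)*(k^3 - k^2 - 4*k + 4) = (k - 2)*(k + 2)*(k^2 - 3*k + 2) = (k - 2)^2*(k + 2)*(k - 1)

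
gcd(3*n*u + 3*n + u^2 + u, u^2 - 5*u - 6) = u + 1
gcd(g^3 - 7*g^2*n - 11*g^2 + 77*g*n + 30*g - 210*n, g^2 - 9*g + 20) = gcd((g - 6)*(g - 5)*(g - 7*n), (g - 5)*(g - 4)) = g - 5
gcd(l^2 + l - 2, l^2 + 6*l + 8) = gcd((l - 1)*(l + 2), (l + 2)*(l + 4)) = l + 2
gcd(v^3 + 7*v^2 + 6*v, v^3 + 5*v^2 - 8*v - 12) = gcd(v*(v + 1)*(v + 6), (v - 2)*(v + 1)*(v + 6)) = v^2 + 7*v + 6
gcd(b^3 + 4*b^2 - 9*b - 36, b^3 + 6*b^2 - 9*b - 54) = b^2 - 9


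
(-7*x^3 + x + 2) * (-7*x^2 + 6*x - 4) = 49*x^5 - 42*x^4 + 21*x^3 - 8*x^2 + 8*x - 8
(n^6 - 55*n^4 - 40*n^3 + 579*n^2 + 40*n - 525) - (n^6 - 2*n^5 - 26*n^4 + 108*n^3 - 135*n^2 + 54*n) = 2*n^5 - 29*n^4 - 148*n^3 + 714*n^2 - 14*n - 525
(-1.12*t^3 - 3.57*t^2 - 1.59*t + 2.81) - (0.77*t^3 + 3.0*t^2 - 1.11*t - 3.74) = -1.89*t^3 - 6.57*t^2 - 0.48*t + 6.55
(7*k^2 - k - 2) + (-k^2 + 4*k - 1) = 6*k^2 + 3*k - 3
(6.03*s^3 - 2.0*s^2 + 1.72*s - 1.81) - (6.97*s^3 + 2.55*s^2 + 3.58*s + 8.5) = -0.94*s^3 - 4.55*s^2 - 1.86*s - 10.31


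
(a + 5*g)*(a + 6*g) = a^2 + 11*a*g + 30*g^2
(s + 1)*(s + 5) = s^2 + 6*s + 5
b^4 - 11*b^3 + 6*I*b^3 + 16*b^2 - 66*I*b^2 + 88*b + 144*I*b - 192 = (b - 8)*(b - 3)*(b + 2*I)*(b + 4*I)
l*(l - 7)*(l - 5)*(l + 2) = l^4 - 10*l^3 + 11*l^2 + 70*l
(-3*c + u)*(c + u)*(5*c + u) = -15*c^3 - 13*c^2*u + 3*c*u^2 + u^3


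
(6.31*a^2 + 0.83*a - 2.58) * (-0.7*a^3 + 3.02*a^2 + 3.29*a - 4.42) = -4.417*a^5 + 18.4752*a^4 + 25.0725*a^3 - 32.9511*a^2 - 12.1568*a + 11.4036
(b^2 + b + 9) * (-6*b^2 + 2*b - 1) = -6*b^4 - 4*b^3 - 53*b^2 + 17*b - 9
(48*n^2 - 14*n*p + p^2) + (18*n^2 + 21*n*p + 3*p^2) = 66*n^2 + 7*n*p + 4*p^2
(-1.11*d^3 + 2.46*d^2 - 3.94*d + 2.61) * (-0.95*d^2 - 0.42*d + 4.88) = 1.0545*d^5 - 1.8708*d^4 - 2.707*d^3 + 11.1801*d^2 - 20.3234*d + 12.7368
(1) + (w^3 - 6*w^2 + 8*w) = w^3 - 6*w^2 + 8*w + 1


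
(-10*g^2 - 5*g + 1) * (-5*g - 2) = 50*g^3 + 45*g^2 + 5*g - 2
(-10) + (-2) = -12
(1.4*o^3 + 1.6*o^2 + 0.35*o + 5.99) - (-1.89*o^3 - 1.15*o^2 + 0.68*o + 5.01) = 3.29*o^3 + 2.75*o^2 - 0.33*o + 0.98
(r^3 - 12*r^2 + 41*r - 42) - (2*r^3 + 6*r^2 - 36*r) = -r^3 - 18*r^2 + 77*r - 42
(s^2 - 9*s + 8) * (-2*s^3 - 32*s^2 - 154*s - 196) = -2*s^5 - 14*s^4 + 118*s^3 + 934*s^2 + 532*s - 1568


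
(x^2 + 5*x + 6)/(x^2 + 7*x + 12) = (x + 2)/(x + 4)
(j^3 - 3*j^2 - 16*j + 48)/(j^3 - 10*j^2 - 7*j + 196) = (j^2 - 7*j + 12)/(j^2 - 14*j + 49)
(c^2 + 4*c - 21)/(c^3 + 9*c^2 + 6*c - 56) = (c - 3)/(c^2 + 2*c - 8)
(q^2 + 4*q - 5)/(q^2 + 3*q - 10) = (q - 1)/(q - 2)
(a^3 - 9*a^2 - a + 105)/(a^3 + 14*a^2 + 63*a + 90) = (a^2 - 12*a + 35)/(a^2 + 11*a + 30)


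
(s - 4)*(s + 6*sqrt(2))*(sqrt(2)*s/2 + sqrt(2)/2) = sqrt(2)*s^3/2 - 3*sqrt(2)*s^2/2 + 6*s^2 - 18*s - 2*sqrt(2)*s - 24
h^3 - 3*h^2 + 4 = (h - 2)^2*(h + 1)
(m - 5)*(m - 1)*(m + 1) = m^3 - 5*m^2 - m + 5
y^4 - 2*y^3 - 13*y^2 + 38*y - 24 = (y - 3)*(y - 2)*(y - 1)*(y + 4)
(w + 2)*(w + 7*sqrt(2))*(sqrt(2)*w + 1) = sqrt(2)*w^3 + 2*sqrt(2)*w^2 + 15*w^2 + 7*sqrt(2)*w + 30*w + 14*sqrt(2)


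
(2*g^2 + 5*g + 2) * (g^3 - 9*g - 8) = 2*g^5 + 5*g^4 - 16*g^3 - 61*g^2 - 58*g - 16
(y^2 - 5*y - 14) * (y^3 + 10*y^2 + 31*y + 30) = y^5 + 5*y^4 - 33*y^3 - 265*y^2 - 584*y - 420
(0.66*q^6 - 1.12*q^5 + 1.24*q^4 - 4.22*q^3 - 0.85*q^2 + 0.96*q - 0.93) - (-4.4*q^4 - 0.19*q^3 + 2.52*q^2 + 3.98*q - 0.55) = 0.66*q^6 - 1.12*q^5 + 5.64*q^4 - 4.03*q^3 - 3.37*q^2 - 3.02*q - 0.38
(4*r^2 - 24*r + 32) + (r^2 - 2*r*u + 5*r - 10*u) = 5*r^2 - 2*r*u - 19*r - 10*u + 32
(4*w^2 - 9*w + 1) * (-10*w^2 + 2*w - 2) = -40*w^4 + 98*w^3 - 36*w^2 + 20*w - 2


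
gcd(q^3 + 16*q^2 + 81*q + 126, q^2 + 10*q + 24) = q + 6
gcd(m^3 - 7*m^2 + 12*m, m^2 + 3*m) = m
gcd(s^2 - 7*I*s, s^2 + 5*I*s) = s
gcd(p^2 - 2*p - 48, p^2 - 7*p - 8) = p - 8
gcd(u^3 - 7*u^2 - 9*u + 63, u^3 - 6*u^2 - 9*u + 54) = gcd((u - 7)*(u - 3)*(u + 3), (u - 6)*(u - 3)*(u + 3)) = u^2 - 9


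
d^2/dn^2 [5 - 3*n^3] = -18*n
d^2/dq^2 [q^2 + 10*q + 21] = 2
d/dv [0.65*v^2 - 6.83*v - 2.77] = 1.3*v - 6.83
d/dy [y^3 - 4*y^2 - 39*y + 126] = 3*y^2 - 8*y - 39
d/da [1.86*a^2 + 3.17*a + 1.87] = 3.72*a + 3.17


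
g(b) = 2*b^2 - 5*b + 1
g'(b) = 4*b - 5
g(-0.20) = 2.08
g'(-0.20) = -5.80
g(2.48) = 0.90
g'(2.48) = 4.92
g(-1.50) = 13.00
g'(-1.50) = -11.00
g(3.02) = 4.14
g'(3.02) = 7.08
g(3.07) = 4.50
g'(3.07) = 7.28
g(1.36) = -2.10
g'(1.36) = 0.44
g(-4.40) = 61.72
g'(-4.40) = -22.60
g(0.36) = -0.54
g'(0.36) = -3.56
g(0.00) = 1.00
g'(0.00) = -5.00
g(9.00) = 118.00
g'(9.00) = 31.00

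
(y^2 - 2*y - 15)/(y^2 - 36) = (y^2 - 2*y - 15)/(y^2 - 36)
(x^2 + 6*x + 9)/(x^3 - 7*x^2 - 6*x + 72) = (x + 3)/(x^2 - 10*x + 24)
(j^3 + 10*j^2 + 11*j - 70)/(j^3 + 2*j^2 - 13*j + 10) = (j + 7)/(j - 1)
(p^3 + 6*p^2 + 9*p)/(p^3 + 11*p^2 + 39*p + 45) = p/(p + 5)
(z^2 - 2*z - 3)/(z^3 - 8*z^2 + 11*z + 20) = (z - 3)/(z^2 - 9*z + 20)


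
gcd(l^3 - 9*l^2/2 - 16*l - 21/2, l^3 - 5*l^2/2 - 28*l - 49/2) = l^2 - 6*l - 7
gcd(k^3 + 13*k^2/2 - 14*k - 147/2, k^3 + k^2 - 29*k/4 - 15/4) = k + 3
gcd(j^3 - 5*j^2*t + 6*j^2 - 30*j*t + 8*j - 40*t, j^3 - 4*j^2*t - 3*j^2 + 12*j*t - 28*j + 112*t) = j + 4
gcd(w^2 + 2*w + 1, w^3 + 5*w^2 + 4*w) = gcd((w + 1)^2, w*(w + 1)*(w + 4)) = w + 1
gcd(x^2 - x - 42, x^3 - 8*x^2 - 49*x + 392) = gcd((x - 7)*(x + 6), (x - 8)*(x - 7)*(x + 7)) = x - 7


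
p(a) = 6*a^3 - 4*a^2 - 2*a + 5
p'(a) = 18*a^2 - 8*a - 2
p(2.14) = 41.20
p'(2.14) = 63.31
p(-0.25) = 5.16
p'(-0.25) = 1.12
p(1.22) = 7.50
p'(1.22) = 15.03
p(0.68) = 3.68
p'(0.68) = 0.88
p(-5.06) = -864.62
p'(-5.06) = 499.34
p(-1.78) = -37.95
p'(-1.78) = 69.27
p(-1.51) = -21.76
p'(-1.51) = 51.12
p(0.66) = 3.66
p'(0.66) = 0.56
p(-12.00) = -10915.00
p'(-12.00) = 2686.00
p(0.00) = 5.00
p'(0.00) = -2.00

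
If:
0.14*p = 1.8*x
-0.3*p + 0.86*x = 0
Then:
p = 0.00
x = 0.00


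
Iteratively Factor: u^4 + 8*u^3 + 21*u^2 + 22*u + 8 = (u + 1)*(u^3 + 7*u^2 + 14*u + 8) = (u + 1)^2*(u^2 + 6*u + 8) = (u + 1)^2*(u + 4)*(u + 2)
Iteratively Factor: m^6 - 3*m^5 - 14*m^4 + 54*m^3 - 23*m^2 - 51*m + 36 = (m - 1)*(m^5 - 2*m^4 - 16*m^3 + 38*m^2 + 15*m - 36) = (m - 3)*(m - 1)*(m^4 + m^3 - 13*m^2 - m + 12) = (m - 3)*(m - 1)*(m + 1)*(m^3 - 13*m + 12) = (m - 3)*(m - 1)*(m + 1)*(m + 4)*(m^2 - 4*m + 3) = (m - 3)^2*(m - 1)*(m + 1)*(m + 4)*(m - 1)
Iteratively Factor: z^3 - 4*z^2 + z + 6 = (z + 1)*(z^2 - 5*z + 6) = (z - 3)*(z + 1)*(z - 2)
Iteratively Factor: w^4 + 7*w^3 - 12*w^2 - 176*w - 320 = (w - 5)*(w^3 + 12*w^2 + 48*w + 64) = (w - 5)*(w + 4)*(w^2 + 8*w + 16) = (w - 5)*(w + 4)^2*(w + 4)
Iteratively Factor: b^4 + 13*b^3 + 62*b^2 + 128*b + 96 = (b + 4)*(b^3 + 9*b^2 + 26*b + 24) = (b + 4)^2*(b^2 + 5*b + 6) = (b + 2)*(b + 4)^2*(b + 3)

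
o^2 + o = o*(o + 1)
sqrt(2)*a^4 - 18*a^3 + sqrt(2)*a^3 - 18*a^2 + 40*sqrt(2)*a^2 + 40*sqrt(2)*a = a*(a - 5*sqrt(2))*(a - 4*sqrt(2))*(sqrt(2)*a + sqrt(2))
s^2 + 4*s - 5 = (s - 1)*(s + 5)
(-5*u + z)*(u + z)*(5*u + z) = -25*u^3 - 25*u^2*z + u*z^2 + z^3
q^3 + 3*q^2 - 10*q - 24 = (q - 3)*(q + 2)*(q + 4)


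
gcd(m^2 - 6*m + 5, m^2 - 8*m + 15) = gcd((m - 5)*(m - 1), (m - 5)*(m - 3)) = m - 5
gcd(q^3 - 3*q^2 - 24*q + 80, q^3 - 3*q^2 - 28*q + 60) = q + 5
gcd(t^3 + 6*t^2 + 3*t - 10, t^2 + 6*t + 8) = t + 2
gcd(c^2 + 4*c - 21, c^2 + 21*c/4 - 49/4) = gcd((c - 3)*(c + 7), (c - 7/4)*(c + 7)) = c + 7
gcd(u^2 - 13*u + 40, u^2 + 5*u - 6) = 1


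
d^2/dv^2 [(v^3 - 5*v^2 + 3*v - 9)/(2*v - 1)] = 2*(4*v^3 - 6*v^2 + 3*v - 35)/(8*v^3 - 12*v^2 + 6*v - 1)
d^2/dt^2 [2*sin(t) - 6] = -2*sin(t)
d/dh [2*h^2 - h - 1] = 4*h - 1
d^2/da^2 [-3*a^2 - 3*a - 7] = -6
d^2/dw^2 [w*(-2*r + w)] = 2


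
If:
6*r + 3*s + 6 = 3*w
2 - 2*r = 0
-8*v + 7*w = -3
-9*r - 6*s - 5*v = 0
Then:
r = 1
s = -227/83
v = 123/83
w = 105/83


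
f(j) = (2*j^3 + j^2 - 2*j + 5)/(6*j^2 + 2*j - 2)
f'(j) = (-12*j - 2)*(2*j^3 + j^2 - 2*j + 5)/(6*j^2 + 2*j - 2)^2 + 1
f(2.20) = 0.85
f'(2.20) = 0.23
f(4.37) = 1.50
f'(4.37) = 0.33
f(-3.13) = -0.80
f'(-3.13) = 0.44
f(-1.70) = 0.12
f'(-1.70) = 1.19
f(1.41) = 0.77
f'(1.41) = -0.14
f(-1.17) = 1.42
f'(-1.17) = 5.42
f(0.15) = -3.02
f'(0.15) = -6.34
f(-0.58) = -5.35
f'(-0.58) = 24.24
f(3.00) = 1.07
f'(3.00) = 0.30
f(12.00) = 4.04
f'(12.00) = 0.33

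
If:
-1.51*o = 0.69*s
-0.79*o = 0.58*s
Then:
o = 0.00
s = 0.00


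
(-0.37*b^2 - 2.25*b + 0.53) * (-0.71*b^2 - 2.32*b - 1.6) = 0.2627*b^4 + 2.4559*b^3 + 5.4357*b^2 + 2.3704*b - 0.848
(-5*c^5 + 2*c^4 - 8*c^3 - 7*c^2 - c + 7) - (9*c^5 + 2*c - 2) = -14*c^5 + 2*c^4 - 8*c^3 - 7*c^2 - 3*c + 9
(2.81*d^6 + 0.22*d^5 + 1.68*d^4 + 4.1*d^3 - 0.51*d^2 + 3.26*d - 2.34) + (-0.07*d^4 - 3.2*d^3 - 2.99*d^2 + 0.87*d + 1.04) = 2.81*d^6 + 0.22*d^5 + 1.61*d^4 + 0.899999999999999*d^3 - 3.5*d^2 + 4.13*d - 1.3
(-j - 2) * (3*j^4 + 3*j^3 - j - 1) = -3*j^5 - 9*j^4 - 6*j^3 + j^2 + 3*j + 2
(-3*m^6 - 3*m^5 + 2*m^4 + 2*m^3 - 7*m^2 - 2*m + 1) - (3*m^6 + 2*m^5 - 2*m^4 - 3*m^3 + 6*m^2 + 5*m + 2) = -6*m^6 - 5*m^5 + 4*m^4 + 5*m^3 - 13*m^2 - 7*m - 1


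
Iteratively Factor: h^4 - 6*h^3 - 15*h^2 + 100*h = (h + 4)*(h^3 - 10*h^2 + 25*h) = (h - 5)*(h + 4)*(h^2 - 5*h) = h*(h - 5)*(h + 4)*(h - 5)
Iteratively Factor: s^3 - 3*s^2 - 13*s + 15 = (s - 5)*(s^2 + 2*s - 3) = (s - 5)*(s - 1)*(s + 3)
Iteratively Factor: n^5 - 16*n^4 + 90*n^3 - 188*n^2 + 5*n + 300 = (n - 5)*(n^4 - 11*n^3 + 35*n^2 - 13*n - 60) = (n - 5)*(n + 1)*(n^3 - 12*n^2 + 47*n - 60) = (n - 5)^2*(n + 1)*(n^2 - 7*n + 12) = (n - 5)^2*(n - 3)*(n + 1)*(n - 4)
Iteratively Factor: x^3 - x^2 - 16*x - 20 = (x + 2)*(x^2 - 3*x - 10) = (x - 5)*(x + 2)*(x + 2)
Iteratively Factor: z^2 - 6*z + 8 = (z - 4)*(z - 2)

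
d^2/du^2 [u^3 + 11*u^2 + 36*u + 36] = 6*u + 22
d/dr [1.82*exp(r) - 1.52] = 1.82*exp(r)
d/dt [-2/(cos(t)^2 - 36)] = -4*sin(t)*cos(t)/(cos(t)^2 - 36)^2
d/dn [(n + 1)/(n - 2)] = -3/(n - 2)^2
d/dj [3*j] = 3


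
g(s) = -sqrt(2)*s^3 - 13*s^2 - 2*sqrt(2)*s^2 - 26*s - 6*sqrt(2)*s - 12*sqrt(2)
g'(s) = -3*sqrt(2)*s^2 - 26*s - 4*sqrt(2)*s - 26 - 6*sqrt(2)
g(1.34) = -95.01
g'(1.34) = -84.52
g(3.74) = -441.33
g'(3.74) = -212.23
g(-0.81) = 1.33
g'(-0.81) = -11.63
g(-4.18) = -46.10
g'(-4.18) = 23.71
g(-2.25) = -3.40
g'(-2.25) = 15.26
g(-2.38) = -5.49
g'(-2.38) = 16.83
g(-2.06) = -0.74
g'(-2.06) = 12.72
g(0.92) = -63.20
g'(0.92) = -67.20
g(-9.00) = 42.26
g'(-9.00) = -93.23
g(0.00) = -16.97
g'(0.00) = -34.49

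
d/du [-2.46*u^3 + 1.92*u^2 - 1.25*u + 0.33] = -7.38*u^2 + 3.84*u - 1.25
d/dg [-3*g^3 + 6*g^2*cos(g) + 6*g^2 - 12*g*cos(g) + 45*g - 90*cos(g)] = -6*g^2*sin(g) - 9*g^2 + 12*sqrt(2)*g*sin(g + pi/4) + 12*g + 90*sin(g) - 12*cos(g) + 45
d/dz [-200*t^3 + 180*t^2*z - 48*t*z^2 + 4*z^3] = 180*t^2 - 96*t*z + 12*z^2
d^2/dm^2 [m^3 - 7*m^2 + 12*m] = 6*m - 14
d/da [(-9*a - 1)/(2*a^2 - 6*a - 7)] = (18*a^2 + 4*a + 57)/(4*a^4 - 24*a^3 + 8*a^2 + 84*a + 49)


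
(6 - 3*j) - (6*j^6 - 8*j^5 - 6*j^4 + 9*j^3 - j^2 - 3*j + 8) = -6*j^6 + 8*j^5 + 6*j^4 - 9*j^3 + j^2 - 2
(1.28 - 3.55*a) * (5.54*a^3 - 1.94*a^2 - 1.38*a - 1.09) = -19.667*a^4 + 13.9782*a^3 + 2.4158*a^2 + 2.1031*a - 1.3952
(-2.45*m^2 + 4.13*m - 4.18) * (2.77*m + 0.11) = -6.7865*m^3 + 11.1706*m^2 - 11.1243*m - 0.4598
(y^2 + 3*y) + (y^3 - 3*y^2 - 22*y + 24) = y^3 - 2*y^2 - 19*y + 24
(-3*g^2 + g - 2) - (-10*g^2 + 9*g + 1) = 7*g^2 - 8*g - 3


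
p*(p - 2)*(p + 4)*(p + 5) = p^4 + 7*p^3 + 2*p^2 - 40*p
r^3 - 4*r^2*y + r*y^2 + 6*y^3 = (r - 3*y)*(r - 2*y)*(r + y)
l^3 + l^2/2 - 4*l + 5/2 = (l - 1)^2*(l + 5/2)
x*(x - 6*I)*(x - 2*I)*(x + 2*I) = x^4 - 6*I*x^3 + 4*x^2 - 24*I*x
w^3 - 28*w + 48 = (w - 4)*(w - 2)*(w + 6)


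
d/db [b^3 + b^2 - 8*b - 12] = 3*b^2 + 2*b - 8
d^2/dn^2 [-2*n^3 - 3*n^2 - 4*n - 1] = -12*n - 6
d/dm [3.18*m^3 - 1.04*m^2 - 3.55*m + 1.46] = 9.54*m^2 - 2.08*m - 3.55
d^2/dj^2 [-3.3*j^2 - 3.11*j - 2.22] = -6.60000000000000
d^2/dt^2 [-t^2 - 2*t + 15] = -2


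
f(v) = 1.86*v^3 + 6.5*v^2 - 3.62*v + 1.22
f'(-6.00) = 119.26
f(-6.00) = -144.82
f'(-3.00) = 7.60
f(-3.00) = 20.36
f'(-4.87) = 65.41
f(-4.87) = -41.82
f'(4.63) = 176.19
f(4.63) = 308.41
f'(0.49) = 4.09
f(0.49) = 1.23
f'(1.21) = 20.28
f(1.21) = 9.65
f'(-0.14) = -5.33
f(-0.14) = 1.85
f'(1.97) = 43.65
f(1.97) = 33.53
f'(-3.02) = 8.01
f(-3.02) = 20.20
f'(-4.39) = 46.85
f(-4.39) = -14.98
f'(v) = 5.58*v^2 + 13.0*v - 3.62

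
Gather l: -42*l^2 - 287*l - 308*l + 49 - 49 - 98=-42*l^2 - 595*l - 98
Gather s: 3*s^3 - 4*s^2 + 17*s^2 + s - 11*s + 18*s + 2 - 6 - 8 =3*s^3 + 13*s^2 + 8*s - 12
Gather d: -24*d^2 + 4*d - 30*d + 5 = -24*d^2 - 26*d + 5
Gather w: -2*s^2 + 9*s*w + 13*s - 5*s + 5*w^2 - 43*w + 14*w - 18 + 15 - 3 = -2*s^2 + 8*s + 5*w^2 + w*(9*s - 29) - 6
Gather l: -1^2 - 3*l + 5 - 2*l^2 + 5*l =-2*l^2 + 2*l + 4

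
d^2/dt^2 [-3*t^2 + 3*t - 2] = -6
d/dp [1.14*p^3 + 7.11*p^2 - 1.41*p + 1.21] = 3.42*p^2 + 14.22*p - 1.41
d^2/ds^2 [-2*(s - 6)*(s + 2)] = -4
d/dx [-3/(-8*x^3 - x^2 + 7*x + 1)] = 3*(-24*x^2 - 2*x + 7)/(8*x^3 + x^2 - 7*x - 1)^2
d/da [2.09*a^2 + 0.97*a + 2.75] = 4.18*a + 0.97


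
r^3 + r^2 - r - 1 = (r - 1)*(r + 1)^2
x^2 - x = x*(x - 1)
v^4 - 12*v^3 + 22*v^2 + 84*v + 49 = (v - 7)^2*(v + 1)^2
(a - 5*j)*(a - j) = a^2 - 6*a*j + 5*j^2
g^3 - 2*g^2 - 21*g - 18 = (g - 6)*(g + 1)*(g + 3)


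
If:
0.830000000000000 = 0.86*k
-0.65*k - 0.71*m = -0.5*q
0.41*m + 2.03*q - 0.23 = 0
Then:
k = 0.97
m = -0.70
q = 0.26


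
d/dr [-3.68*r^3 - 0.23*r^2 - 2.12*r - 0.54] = -11.04*r^2 - 0.46*r - 2.12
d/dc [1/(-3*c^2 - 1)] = 6*c/(3*c^2 + 1)^2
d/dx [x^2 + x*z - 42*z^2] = 2*x + z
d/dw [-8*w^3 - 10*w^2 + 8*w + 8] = -24*w^2 - 20*w + 8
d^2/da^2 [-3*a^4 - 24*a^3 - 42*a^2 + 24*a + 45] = -36*a^2 - 144*a - 84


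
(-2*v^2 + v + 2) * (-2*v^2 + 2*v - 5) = 4*v^4 - 6*v^3 + 8*v^2 - v - 10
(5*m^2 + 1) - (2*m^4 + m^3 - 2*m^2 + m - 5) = -2*m^4 - m^3 + 7*m^2 - m + 6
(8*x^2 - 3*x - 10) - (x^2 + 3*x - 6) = 7*x^2 - 6*x - 4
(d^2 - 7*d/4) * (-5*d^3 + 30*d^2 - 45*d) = -5*d^5 + 155*d^4/4 - 195*d^3/2 + 315*d^2/4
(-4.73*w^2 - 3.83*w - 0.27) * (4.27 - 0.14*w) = 0.6622*w^3 - 19.6609*w^2 - 16.3163*w - 1.1529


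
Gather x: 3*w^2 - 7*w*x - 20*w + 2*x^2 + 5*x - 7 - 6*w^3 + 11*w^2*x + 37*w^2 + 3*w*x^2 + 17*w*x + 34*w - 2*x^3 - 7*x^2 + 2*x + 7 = -6*w^3 + 40*w^2 + 14*w - 2*x^3 + x^2*(3*w - 5) + x*(11*w^2 + 10*w + 7)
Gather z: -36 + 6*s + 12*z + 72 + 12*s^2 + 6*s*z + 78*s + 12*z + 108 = 12*s^2 + 84*s + z*(6*s + 24) + 144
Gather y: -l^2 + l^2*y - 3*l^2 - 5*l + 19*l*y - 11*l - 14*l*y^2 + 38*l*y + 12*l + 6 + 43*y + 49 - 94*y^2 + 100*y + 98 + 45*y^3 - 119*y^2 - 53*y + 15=-4*l^2 - 4*l + 45*y^3 + y^2*(-14*l - 213) + y*(l^2 + 57*l + 90) + 168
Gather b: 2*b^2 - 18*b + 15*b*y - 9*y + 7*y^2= 2*b^2 + b*(15*y - 18) + 7*y^2 - 9*y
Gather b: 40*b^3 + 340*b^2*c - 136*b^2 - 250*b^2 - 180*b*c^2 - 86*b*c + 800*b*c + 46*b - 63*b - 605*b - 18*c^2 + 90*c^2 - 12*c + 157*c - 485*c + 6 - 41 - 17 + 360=40*b^3 + b^2*(340*c - 386) + b*(-180*c^2 + 714*c - 622) + 72*c^2 - 340*c + 308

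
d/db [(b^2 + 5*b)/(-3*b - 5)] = (-3*b^2 - 10*b - 25)/(9*b^2 + 30*b + 25)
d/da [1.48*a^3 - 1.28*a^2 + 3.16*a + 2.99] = 4.44*a^2 - 2.56*a + 3.16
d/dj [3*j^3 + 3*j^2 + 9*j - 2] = 9*j^2 + 6*j + 9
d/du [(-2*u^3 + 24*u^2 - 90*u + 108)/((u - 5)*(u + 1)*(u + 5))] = 2*(-13*u^4 + 140*u^3 - 342*u^2 - 708*u + 2475)/(u^6 + 2*u^5 - 49*u^4 - 100*u^3 + 575*u^2 + 1250*u + 625)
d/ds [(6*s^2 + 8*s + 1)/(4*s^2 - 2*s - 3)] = 22*(-2*s^2 - 2*s - 1)/(16*s^4 - 16*s^3 - 20*s^2 + 12*s + 9)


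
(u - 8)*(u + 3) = u^2 - 5*u - 24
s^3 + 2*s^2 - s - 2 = (s - 1)*(s + 1)*(s + 2)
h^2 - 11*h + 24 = (h - 8)*(h - 3)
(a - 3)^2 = a^2 - 6*a + 9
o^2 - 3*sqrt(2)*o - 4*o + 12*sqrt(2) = (o - 4)*(o - 3*sqrt(2))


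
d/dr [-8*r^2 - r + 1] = -16*r - 1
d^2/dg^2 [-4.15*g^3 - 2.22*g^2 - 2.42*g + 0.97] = -24.9*g - 4.44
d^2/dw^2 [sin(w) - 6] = -sin(w)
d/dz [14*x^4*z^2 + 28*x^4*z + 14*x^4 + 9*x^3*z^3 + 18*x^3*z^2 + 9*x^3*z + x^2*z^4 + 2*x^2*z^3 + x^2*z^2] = x^2*(28*x^2*z + 28*x^2 + 27*x*z^2 + 36*x*z + 9*x + 4*z^3 + 6*z^2 + 2*z)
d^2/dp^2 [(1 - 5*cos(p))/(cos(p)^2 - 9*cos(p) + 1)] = 2*(-45*(1 - cos(2*p))^2*cos(p) - 41*(1 - cos(2*p))^2 + 161*cos(p) - 112*cos(2*p) - 27*cos(3*p) + 10*cos(5*p) - 228)/(18*cos(p) - cos(2*p) - 3)^3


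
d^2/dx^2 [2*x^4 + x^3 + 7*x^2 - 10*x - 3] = 24*x^2 + 6*x + 14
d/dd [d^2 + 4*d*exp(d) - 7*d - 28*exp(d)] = 4*d*exp(d) + 2*d - 24*exp(d) - 7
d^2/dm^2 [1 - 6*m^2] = -12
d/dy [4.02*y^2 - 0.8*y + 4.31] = 8.04*y - 0.8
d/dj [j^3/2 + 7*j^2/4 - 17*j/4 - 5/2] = 3*j^2/2 + 7*j/2 - 17/4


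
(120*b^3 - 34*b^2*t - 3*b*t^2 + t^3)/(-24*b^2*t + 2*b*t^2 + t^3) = (-5*b + t)/t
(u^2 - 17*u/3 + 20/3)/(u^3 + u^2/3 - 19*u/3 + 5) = (u - 4)/(u^2 + 2*u - 3)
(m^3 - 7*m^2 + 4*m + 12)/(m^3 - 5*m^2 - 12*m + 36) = (m + 1)/(m + 3)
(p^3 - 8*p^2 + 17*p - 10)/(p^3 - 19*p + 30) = (p^2 - 6*p + 5)/(p^2 + 2*p - 15)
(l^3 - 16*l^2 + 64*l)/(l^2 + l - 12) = l*(l^2 - 16*l + 64)/(l^2 + l - 12)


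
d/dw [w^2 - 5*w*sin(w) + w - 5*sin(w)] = -5*w*cos(w) + 2*w - 5*sqrt(2)*sin(w + pi/4) + 1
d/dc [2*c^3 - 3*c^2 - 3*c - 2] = 6*c^2 - 6*c - 3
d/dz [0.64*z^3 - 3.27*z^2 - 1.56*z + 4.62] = 1.92*z^2 - 6.54*z - 1.56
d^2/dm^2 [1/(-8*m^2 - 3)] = 48*(1 - 8*m^2)/(8*m^2 + 3)^3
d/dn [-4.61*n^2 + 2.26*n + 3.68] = 2.26 - 9.22*n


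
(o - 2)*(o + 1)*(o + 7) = o^3 + 6*o^2 - 9*o - 14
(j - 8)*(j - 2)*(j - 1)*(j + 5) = j^4 - 6*j^3 - 29*j^2 + 114*j - 80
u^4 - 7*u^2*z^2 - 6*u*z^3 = u*(u - 3*z)*(u + z)*(u + 2*z)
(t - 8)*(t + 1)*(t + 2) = t^3 - 5*t^2 - 22*t - 16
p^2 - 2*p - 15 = (p - 5)*(p + 3)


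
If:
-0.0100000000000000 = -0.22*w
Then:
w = 0.05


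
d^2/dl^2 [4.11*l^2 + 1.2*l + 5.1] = 8.22000000000000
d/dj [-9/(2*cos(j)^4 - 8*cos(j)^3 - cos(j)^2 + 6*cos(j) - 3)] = 18*(-4*cos(j)^3 + 12*cos(j)^2 + cos(j) - 3)*sin(j)/(-2*sin(j)^4 + 3*sin(j)^2 + 2*cos(3*j) + 2)^2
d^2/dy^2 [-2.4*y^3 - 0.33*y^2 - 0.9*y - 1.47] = -14.4*y - 0.66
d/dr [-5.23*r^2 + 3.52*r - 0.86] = 3.52 - 10.46*r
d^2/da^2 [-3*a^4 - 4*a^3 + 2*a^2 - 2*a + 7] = -36*a^2 - 24*a + 4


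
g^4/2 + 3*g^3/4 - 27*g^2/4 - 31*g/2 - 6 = (g/2 + 1)*(g - 4)*(g + 1/2)*(g + 3)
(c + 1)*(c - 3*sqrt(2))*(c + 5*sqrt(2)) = c^3 + c^2 + 2*sqrt(2)*c^2 - 30*c + 2*sqrt(2)*c - 30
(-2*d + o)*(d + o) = -2*d^2 - d*o + o^2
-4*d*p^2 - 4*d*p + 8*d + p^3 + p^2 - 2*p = (-4*d + p)*(p - 1)*(p + 2)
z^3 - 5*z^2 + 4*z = z*(z - 4)*(z - 1)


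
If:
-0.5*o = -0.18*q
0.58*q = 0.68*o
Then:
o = 0.00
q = 0.00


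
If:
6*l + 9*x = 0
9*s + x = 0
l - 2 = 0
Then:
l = 2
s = 4/27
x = -4/3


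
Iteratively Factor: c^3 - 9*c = (c)*(c^2 - 9) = c*(c - 3)*(c + 3)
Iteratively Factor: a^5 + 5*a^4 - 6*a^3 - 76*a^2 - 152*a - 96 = (a + 3)*(a^4 + 2*a^3 - 12*a^2 - 40*a - 32) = (a - 4)*(a + 3)*(a^3 + 6*a^2 + 12*a + 8) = (a - 4)*(a + 2)*(a + 3)*(a^2 + 4*a + 4) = (a - 4)*(a + 2)^2*(a + 3)*(a + 2)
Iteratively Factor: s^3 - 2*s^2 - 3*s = (s)*(s^2 - 2*s - 3) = s*(s + 1)*(s - 3)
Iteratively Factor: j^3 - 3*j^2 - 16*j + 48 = (j + 4)*(j^2 - 7*j + 12) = (j - 4)*(j + 4)*(j - 3)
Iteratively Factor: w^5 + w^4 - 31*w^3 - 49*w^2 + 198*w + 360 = (w + 2)*(w^4 - w^3 - 29*w^2 + 9*w + 180) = (w - 5)*(w + 2)*(w^3 + 4*w^2 - 9*w - 36) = (w - 5)*(w - 3)*(w + 2)*(w^2 + 7*w + 12) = (w - 5)*(w - 3)*(w + 2)*(w + 3)*(w + 4)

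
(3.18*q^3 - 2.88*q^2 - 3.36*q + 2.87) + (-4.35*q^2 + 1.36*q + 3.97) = 3.18*q^3 - 7.23*q^2 - 2.0*q + 6.84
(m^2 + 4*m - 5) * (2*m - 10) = 2*m^3 - 2*m^2 - 50*m + 50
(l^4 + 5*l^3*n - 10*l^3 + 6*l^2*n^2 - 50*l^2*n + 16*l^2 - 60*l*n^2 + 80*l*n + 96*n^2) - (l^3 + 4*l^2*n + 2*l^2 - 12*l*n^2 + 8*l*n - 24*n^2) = l^4 + 5*l^3*n - 11*l^3 + 6*l^2*n^2 - 54*l^2*n + 14*l^2 - 48*l*n^2 + 72*l*n + 120*n^2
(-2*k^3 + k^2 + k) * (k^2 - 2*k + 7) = -2*k^5 + 5*k^4 - 15*k^3 + 5*k^2 + 7*k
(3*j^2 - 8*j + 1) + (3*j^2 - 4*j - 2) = 6*j^2 - 12*j - 1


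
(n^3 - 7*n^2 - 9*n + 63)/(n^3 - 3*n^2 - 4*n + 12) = (n^2 - 4*n - 21)/(n^2 - 4)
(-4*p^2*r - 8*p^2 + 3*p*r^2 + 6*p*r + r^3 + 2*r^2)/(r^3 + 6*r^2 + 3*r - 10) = (-4*p^2 + 3*p*r + r^2)/(r^2 + 4*r - 5)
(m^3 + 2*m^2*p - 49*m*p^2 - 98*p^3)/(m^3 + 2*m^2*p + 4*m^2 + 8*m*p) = (m^2 - 49*p^2)/(m*(m + 4))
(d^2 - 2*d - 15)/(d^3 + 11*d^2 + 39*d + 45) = (d - 5)/(d^2 + 8*d + 15)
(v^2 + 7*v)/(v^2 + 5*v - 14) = v/(v - 2)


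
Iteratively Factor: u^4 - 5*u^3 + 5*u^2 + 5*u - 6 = (u + 1)*(u^3 - 6*u^2 + 11*u - 6) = (u - 2)*(u + 1)*(u^2 - 4*u + 3) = (u - 3)*(u - 2)*(u + 1)*(u - 1)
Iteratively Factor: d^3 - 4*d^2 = (d)*(d^2 - 4*d) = d^2*(d - 4)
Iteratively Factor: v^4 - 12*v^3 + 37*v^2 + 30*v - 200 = (v - 5)*(v^3 - 7*v^2 + 2*v + 40) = (v - 5)*(v - 4)*(v^2 - 3*v - 10) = (v - 5)^2*(v - 4)*(v + 2)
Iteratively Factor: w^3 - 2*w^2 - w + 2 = (w - 2)*(w^2 - 1) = (w - 2)*(w + 1)*(w - 1)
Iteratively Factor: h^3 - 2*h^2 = (h - 2)*(h^2) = h*(h - 2)*(h)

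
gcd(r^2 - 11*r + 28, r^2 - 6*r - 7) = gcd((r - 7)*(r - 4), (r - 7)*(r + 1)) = r - 7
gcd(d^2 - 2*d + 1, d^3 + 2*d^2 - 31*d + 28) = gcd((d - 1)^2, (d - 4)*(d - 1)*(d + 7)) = d - 1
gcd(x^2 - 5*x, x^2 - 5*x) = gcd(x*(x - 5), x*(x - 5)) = x^2 - 5*x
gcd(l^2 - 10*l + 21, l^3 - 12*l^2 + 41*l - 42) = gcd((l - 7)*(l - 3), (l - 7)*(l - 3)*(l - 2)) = l^2 - 10*l + 21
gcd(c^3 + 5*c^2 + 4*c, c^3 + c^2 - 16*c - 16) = c^2 + 5*c + 4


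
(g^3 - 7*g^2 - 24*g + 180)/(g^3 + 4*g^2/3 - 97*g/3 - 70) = 3*(g - 6)/(3*g + 7)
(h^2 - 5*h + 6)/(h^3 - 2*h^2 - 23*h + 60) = (h - 2)/(h^2 + h - 20)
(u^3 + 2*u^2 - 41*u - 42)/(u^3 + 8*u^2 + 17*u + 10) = (u^2 + u - 42)/(u^2 + 7*u + 10)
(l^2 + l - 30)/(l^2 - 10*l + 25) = (l + 6)/(l - 5)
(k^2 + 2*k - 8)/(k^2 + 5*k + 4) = (k - 2)/(k + 1)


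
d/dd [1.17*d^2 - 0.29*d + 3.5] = 2.34*d - 0.29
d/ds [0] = 0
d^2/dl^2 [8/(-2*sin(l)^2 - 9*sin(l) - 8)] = 8*(16*sin(l)^4 + 54*sin(l)^3 - 7*sin(l)^2 - 180*sin(l) - 130)/(9*sin(l) - cos(2*l) + 9)^3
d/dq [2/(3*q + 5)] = -6/(3*q + 5)^2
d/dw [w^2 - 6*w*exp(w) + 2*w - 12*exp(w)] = -6*w*exp(w) + 2*w - 18*exp(w) + 2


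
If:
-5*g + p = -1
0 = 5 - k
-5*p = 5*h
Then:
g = p/5 + 1/5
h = -p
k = 5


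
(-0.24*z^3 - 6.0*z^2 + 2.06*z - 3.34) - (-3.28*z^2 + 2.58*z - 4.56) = -0.24*z^3 - 2.72*z^2 - 0.52*z + 1.22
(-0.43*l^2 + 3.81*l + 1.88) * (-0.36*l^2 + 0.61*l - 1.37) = 0.1548*l^4 - 1.6339*l^3 + 2.2364*l^2 - 4.0729*l - 2.5756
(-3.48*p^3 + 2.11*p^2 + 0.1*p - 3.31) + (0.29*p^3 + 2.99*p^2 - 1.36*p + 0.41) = -3.19*p^3 + 5.1*p^2 - 1.26*p - 2.9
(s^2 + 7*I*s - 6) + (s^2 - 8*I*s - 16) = 2*s^2 - I*s - 22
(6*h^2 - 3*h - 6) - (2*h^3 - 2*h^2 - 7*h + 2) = -2*h^3 + 8*h^2 + 4*h - 8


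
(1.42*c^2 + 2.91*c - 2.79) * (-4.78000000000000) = -6.7876*c^2 - 13.9098*c + 13.3362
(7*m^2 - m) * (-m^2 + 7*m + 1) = -7*m^4 + 50*m^3 - m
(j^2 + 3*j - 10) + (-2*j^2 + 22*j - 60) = -j^2 + 25*j - 70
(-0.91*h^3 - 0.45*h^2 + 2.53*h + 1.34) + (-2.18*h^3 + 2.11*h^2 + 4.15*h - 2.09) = -3.09*h^3 + 1.66*h^2 + 6.68*h - 0.75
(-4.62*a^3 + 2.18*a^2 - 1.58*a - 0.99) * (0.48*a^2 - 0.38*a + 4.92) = -2.2176*a^5 + 2.802*a^4 - 24.3172*a^3 + 10.8508*a^2 - 7.3974*a - 4.8708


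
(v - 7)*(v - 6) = v^2 - 13*v + 42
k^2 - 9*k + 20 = (k - 5)*(k - 4)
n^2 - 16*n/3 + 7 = (n - 3)*(n - 7/3)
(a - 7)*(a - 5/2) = a^2 - 19*a/2 + 35/2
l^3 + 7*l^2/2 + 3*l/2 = l*(l + 1/2)*(l + 3)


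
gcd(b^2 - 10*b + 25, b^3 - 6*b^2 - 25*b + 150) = b - 5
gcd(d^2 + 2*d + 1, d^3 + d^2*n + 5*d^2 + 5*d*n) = 1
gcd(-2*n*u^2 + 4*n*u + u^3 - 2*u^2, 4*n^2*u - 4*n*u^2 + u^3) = -2*n*u + u^2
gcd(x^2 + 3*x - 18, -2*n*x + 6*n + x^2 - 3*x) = x - 3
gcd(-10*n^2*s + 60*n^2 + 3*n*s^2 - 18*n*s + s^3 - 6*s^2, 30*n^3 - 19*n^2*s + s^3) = -10*n^2 + 3*n*s + s^2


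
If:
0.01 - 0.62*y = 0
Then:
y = 0.02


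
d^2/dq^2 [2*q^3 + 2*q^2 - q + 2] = 12*q + 4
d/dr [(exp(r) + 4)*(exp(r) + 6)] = 2*(exp(r) + 5)*exp(r)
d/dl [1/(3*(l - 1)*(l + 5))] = 2*(-l - 2)/(3*(l^4 + 8*l^3 + 6*l^2 - 40*l + 25))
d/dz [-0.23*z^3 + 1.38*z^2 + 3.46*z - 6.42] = -0.69*z^2 + 2.76*z + 3.46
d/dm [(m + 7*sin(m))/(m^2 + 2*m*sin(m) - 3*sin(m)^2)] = (5*m^2*cos(m) - m^2 - 14*m*sin(m) + 3*m*sin(2*m) + 21*cos(m)/4 + 17*cos(2*m)/2 - 21*cos(3*m)/4 - 17/2)/((m - sin(m))^2*(m + 3*sin(m))^2)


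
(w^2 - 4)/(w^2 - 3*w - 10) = (w - 2)/(w - 5)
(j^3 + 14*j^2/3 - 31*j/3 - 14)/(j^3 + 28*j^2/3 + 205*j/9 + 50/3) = 3*(3*j^2 - 4*j - 7)/(9*j^2 + 30*j + 25)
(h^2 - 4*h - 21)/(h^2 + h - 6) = (h - 7)/(h - 2)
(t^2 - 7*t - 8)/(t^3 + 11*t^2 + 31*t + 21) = (t - 8)/(t^2 + 10*t + 21)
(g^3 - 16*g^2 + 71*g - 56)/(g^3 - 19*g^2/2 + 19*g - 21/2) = 2*(g - 8)/(2*g - 3)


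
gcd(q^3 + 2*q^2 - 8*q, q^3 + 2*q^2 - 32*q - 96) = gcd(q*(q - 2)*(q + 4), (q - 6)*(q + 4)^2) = q + 4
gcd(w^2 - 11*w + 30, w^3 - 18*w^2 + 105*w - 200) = w - 5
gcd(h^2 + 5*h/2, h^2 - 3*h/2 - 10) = h + 5/2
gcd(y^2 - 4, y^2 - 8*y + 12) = y - 2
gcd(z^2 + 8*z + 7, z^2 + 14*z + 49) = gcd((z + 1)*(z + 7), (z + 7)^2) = z + 7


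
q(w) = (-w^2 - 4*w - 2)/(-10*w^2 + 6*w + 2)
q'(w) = (-2*w - 4)/(-10*w^2 + 6*w + 2) + (20*w - 6)*(-w^2 - 4*w - 2)/(-10*w^2 + 6*w + 2)^2 = (-23*w^2 - 22*w + 2)/(2*(25*w^4 - 30*w^3 - w^2 + 6*w + 1))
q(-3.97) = 0.01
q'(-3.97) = -0.02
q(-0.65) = -0.03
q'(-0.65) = 0.35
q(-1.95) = -0.04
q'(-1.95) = -0.04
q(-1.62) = -0.05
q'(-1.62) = -0.04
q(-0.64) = -0.03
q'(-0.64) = 0.38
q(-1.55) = -0.06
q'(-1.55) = -0.04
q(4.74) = 0.22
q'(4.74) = -0.03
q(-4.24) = 0.01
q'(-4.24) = -0.02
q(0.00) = -1.00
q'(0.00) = 1.00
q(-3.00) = -0.00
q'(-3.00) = -0.02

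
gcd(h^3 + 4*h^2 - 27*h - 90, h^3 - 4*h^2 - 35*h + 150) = h^2 + h - 30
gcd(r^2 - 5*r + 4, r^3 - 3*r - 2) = 1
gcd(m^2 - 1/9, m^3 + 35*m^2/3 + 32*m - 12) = m - 1/3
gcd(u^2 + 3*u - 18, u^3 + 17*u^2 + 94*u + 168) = u + 6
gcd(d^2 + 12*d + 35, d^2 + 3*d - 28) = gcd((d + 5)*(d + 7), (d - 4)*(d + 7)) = d + 7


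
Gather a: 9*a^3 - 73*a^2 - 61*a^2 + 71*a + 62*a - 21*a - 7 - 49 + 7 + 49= 9*a^3 - 134*a^2 + 112*a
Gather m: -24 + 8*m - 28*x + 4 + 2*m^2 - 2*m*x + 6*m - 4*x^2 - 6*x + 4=2*m^2 + m*(14 - 2*x) - 4*x^2 - 34*x - 16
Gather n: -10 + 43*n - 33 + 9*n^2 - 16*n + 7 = 9*n^2 + 27*n - 36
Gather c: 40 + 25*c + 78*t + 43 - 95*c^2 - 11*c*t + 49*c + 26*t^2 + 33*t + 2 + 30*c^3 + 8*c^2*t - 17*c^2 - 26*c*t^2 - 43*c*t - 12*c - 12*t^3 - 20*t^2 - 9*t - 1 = 30*c^3 + c^2*(8*t - 112) + c*(-26*t^2 - 54*t + 62) - 12*t^3 + 6*t^2 + 102*t + 84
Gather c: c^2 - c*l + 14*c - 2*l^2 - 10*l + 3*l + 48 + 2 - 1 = c^2 + c*(14 - l) - 2*l^2 - 7*l + 49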